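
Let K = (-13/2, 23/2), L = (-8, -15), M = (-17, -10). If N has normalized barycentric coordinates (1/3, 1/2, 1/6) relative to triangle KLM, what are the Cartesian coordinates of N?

N = (1/3)·K + (1/2)·L + (1/6)·M.
x-coordinate: (1/3)·(-13/2) + (1/2)·(-8) + (1/6)·(-17) = -9.
y-coordinate: (1/3)·(23/2) + (1/2)·(-15) + (1/6)·(-10) = -16/3.

(-9, -16/3)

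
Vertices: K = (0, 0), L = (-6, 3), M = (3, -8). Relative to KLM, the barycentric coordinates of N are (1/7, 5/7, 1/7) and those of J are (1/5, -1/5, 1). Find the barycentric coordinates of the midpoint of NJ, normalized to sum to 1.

(6/35, 9/35, 4/7)

Since both coordinate triples sum to 1, the midpoint's barycentrics are the componentwise average.
(1/7+1/5)/2 = 6/35; similarly 9/35 and 4/7.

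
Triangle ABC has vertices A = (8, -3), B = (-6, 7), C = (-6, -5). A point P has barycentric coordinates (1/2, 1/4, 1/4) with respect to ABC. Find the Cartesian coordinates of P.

(1, -1)

P = (1/2)·A + (1/4)·B + (1/4)·C.
x-coordinate: (1/2)·8 + (1/4)·(-6) + (1/4)·(-6) = 1.
y-coordinate: (1/2)·(-3) + (1/4)·7 + (1/4)·(-5) = -1.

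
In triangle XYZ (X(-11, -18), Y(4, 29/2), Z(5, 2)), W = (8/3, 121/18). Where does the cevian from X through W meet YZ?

(35/8, 157/16)

Barycentric coordinates of W with respect to XYZ: (1/9, 5/9, 1/3).
On side YZ the X-coordinate is zero; dropping W's X-weight 1/9 and renormalizing the remaining 5/9 : 1/3 gives weights 5/8, 3/8 on Y, Z.
V = (5/8)·(4, 29/2) + (3/8)·(5, 2) = (35/8, 157/16).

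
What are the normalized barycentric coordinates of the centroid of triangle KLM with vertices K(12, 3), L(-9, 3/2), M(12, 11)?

The centroid is the average of the vertices, so each weight is 1/3.

(1/3, 1/3, 1/3)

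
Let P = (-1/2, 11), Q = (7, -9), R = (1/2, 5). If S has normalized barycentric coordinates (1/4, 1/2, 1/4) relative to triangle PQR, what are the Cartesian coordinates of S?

(7/2, -1/2)

S = (1/4)·P + (1/2)·Q + (1/4)·R.
x-coordinate: (1/4)·(-1/2) + (1/2)·7 + (1/4)·(1/2) = 7/2.
y-coordinate: (1/4)·11 + (1/2)·(-9) + (1/4)·5 = -1/2.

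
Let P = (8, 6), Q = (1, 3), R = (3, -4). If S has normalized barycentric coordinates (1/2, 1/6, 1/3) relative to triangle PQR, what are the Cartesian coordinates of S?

(31/6, 13/6)

S = (1/2)·P + (1/6)·Q + (1/3)·R.
x-coordinate: (1/2)·8 + (1/6)·1 + (1/3)·3 = 31/6.
y-coordinate: (1/2)·6 + (1/6)·3 + (1/3)·(-4) = 13/6.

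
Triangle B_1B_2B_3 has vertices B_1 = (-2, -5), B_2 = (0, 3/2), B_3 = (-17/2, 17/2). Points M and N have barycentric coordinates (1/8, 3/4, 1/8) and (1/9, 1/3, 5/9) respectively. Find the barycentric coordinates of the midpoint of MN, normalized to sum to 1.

(17/144, 13/24, 49/144)

Since both coordinate triples sum to 1, the midpoint's barycentrics are the componentwise average.
(1/8+1/9)/2 = 17/144; similarly 13/24 and 49/144.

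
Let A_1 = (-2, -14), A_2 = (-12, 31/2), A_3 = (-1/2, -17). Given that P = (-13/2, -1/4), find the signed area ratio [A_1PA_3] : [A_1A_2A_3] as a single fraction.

1/2

[A_1A_2A_3] = ½·((-2)·(31/2−(-17)) + (-12)·(-17−(-14)) + (-1/2)·(-14−(31/2))) = ½·(-65 + 36 + 59/4) = -57/8.
[A_1PA_3] = ½·((-2)·(-1/4−(-17)) + (-13/2)·(-17−(-14)) + (-1/2)·(-14−(-1/4))) = ½·(-67/2 + 39/2 + 55/8) = -57/16, so the ratio is (-57/16)/(-57/8) = 1/2.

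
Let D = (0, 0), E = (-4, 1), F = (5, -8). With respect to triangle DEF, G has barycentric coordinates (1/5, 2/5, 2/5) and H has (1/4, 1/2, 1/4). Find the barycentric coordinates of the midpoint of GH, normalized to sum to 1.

Since both coordinate triples sum to 1, the midpoint's barycentrics are the componentwise average.
(1/5+1/4)/2 = 9/40; similarly 9/20 and 13/40.

(9/40, 9/20, 13/40)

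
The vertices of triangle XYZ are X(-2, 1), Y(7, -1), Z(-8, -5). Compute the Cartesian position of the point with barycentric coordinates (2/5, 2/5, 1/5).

(2/5, -1)

W = (2/5)·X + (2/5)·Y + (1/5)·Z.
x-coordinate: (2/5)·(-2) + (2/5)·7 + (1/5)·(-8) = 2/5.
y-coordinate: (2/5)·1 + (2/5)·(-1) + (1/5)·(-5) = -1.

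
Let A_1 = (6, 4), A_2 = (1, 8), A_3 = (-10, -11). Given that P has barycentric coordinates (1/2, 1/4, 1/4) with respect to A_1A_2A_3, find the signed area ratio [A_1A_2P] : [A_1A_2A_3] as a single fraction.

The signed ratio [A_1A_2P]/[A_1A_2A_3] equals the barycentric coordinate of P at vertex A_3, which is 1/4.

1/4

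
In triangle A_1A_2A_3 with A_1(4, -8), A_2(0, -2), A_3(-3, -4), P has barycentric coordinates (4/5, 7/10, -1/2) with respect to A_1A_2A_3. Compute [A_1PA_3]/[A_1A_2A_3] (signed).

The signed ratio [A_1PA_3]/[A_1A_2A_3] equals the barycentric coordinate of P at vertex A_2, which is 7/10.

7/10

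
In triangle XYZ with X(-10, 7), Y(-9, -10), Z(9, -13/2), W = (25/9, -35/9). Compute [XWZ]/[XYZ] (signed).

1/9

[XYZ] = ½·((-10)·(-10−(-13/2)) + (-9)·(-13/2−7) + 9·(7−(-10))) = ½·(35 + 243/2 + 153) = 619/4.
[XWZ] = ½·((-10)·(-35/9−(-13/2)) + (25/9)·(-13/2−7) + 9·(7−(-35/9))) = ½·(-235/9 − 75/2 + 98) = 619/36, so the ratio is (619/36)/(619/4) = 1/9.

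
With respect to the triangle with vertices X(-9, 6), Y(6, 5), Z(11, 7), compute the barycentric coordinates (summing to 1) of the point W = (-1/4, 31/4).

Signed area of the reference triangle: [XYZ] = ½·((-9)·(5−7) + 6·(7−6) + 11·(6−5)) = ½·(18 + 6 + 11) = 35/2.
[WYZ] = ½·((-1/4)·(5−7) + 6·(7−(31/4)) + 11·(31/4−5)) = ½·(1/2 − 9/2 + 121/4) = 105/8, so the X-coordinate is (105/8)/(35/2) = 3/4.
[XWZ] = ½·((-9)·(31/4−7) + (-1/4)·(7−6) + 11·(6−(31/4))) = ½·(-27/4 − 1/4 − 77/4) = -105/8, so the Y-coordinate is -3/4.
[XYW] = ½·((-9)·(5−(31/4)) + 6·(31/4−6) + (-1/4)·(6−5)) = ½·(99/4 + 21/2 − 1/4) = 35/2, so the Z-coordinate is 1.

(3/4, -3/4, 1)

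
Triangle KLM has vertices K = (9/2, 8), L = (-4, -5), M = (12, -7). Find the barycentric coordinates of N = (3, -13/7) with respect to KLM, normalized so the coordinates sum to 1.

(2/7, 3/7, 2/7)

Signed area of the reference triangle: [KLM] = ½·((9/2)·(-5−(-7)) + (-4)·(-7−8) + 12·(8−(-5))) = ½·(9 + 60 + 156) = 225/2.
[NLM] = ½·(3·(-5−(-7)) + (-4)·(-7−(-13/7)) + 12·(-13/7−(-5))) = ½·(6 + 144/7 + 264/7) = 225/7, so the K-coordinate is (225/7)/(225/2) = 2/7.
[KNM] = ½·((9/2)·(-13/7−(-7)) + 3·(-7−8) + 12·(8−(-13/7))) = ½·(162/7 − 45 + 828/7) = 675/14, so the L-coordinate is 3/7.
[KLN] = ½·((9/2)·(-5−(-13/7)) + (-4)·(-13/7−8) + 3·(8−(-5))) = ½·(-99/7 + 276/7 + 39) = 225/7, so the M-coordinate is 2/7.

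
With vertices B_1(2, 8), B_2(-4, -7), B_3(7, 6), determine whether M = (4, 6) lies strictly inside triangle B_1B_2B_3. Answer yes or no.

Barycentric coordinates of M: (13/29, 2/29, 14/29).
The three coordinates are positive, positive, positive; a point is interior exactly when all three are positive.

yes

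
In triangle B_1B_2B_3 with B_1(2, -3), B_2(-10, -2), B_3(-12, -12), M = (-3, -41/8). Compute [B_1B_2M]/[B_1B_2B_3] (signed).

1/4

[B_1B_2B_3] = ½·(2·(-2−(-12)) + (-10)·(-12−(-3)) + (-12)·(-3−(-2))) = ½·(20 + 90 + 12) = 61.
[B_1B_2M] = ½·(2·(-2−(-41/8)) + (-10)·(-41/8−(-3)) + (-3)·(-3−(-2))) = ½·(25/4 + 85/4 + 3) = 61/4, so the ratio is (61/4)/61 = 1/4.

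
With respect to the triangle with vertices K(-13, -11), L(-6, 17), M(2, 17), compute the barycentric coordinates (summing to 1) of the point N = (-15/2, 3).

Signed area of the reference triangle: [KLM] = ½·((-13)·(17−17) + (-6)·(17−(-11)) + 2·(-11−17)) = ½·(0 − 168 − 56) = -112.
[NLM] = ½·((-15/2)·(17−17) + (-6)·(17−3) + 2·(3−17)) = ½·(0 − 84 − 28) = -56, so the K-coordinate is (-56)/(-112) = 1/2.
[KNM] = ½·((-13)·(3−17) + (-15/2)·(17−(-11)) + 2·(-11−3)) = ½·(182 − 210 − 28) = -28, so the L-coordinate is 1/4.
[KLN] = ½·((-13)·(17−3) + (-6)·(3−(-11)) + (-15/2)·(-11−17)) = ½·(-182 − 84 + 210) = -28, so the M-coordinate is 1/4.
Check: 1/2 + 1/4 + 1/4 = 1.

(1/2, 1/4, 1/4)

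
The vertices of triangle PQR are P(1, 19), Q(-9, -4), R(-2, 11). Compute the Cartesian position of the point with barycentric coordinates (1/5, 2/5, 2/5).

S = (1/5)·P + (2/5)·Q + (2/5)·R.
x-coordinate: (1/5)·1 + (2/5)·(-9) + (2/5)·(-2) = -21/5.
y-coordinate: (1/5)·19 + (2/5)·(-4) + (2/5)·11 = 33/5.

(-21/5, 33/5)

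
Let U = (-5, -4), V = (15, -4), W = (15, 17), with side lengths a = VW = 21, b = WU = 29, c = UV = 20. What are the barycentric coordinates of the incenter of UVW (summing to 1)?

(3/10, 29/70, 2/7)

The incenter has barycentric coordinates proportional to the opposite side lengths: (21 : 29 : 20).
Normalizing by 21+29+20 = 70 gives (3/10, 29/70, 2/7).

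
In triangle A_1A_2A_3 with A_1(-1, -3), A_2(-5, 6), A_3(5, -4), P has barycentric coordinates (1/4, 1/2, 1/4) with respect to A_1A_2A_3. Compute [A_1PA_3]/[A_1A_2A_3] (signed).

1/2

The signed ratio [A_1PA_3]/[A_1A_2A_3] equals the barycentric coordinate of P at vertex A_2, which is 1/2.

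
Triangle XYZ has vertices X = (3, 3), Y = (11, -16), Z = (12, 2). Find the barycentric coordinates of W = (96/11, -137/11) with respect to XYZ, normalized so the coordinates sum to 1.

Signed area of the reference triangle: [XYZ] = ½·(3·(-16−2) + 11·(2−3) + 12·(3−(-16))) = ½·(-54 − 11 + 228) = 163/2.
[WYZ] = ½·((96/11)·(-16−2) + 11·(2−(-137/11)) + 12·(-137/11−(-16))) = ½·(-1728/11 + 159 + 468/11) = 489/22, so the X-coordinate is (489/22)/(163/2) = 3/11.
[XWZ] = ½·(3·(-137/11−2) + (96/11)·(2−3) + 12·(3−(-137/11))) = ½·(-477/11 − 96/11 + 2040/11) = 1467/22, so the Y-coordinate is 9/11.
[XYW] = ½·(3·(-16−(-137/11)) + 11·(-137/11−3) + (96/11)·(3−(-16))) = ½·(-117/11 − 170 + 1824/11) = -163/22, so the Z-coordinate is -1/11.
Check: 3/11 + 9/11 − 1/11 = 1.

(3/11, 9/11, -1/11)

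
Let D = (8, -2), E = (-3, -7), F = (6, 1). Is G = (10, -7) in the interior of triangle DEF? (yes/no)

no

Barycentric coordinates of G: (104/43, 4/43, -65/43).
The three coordinates are positive, positive, negative; a point is interior exactly when all three are positive.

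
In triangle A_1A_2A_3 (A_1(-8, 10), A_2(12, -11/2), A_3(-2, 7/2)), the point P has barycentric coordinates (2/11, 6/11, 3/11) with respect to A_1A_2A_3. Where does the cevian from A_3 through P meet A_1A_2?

Line A_3P meets A_1A_2 where the A_3-coordinate vanishes; zeroing P's A_3-weight and renormalizing leaves A_1, A_2-weights 2/11 : 6/11 → (1/4, 3/4).
So Q = (1/4)·A_1 + (3/4)·A_2 = (7, -13/8).

(7, -13/8)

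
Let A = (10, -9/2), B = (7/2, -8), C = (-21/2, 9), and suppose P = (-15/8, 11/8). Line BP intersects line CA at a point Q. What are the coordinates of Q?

(-11/3, 9/2)

Barycentric coordinates of P with respect to ABC: (1/4, 1/4, 1/2).
On side CA the B-coordinate is zero; dropping P's B-weight 1/4 and renormalizing the remaining 1/2 : 1/4 gives weights 2/3, 1/3 on C, A.
Q = (2/3)·(-21/2, 9) + (1/3)·(10, -9/2) = (-11/3, 9/2).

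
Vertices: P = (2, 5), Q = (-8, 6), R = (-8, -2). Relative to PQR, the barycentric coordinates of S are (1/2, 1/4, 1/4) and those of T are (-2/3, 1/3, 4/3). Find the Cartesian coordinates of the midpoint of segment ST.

Barycentric coordinates of the midpoint are the average: (-1/12, 7/24, 19/24).
Converting: (-1/12)·P + (7/24)·Q + (19/24)·R = (-53/6, -1/4).

(-53/6, -1/4)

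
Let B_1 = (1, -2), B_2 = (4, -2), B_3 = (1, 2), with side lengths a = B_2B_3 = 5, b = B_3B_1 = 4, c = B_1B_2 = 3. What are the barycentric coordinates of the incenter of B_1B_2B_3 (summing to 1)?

The incenter has barycentric coordinates proportional to the opposite side lengths: (5 : 4 : 3).
Normalizing by 5+4+3 = 12 gives (5/12, 1/3, 1/4).

(5/12, 1/3, 1/4)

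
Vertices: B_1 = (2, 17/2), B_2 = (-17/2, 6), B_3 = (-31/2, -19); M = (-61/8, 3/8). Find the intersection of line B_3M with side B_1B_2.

Barycentric coordinates of M with respect to B_1B_2B_3: (1/4, 1/2, 1/4).
On side B_1B_2 the B_3-coordinate is zero; dropping M's B_3-weight 1/4 and renormalizing the remaining 1/4 : 1/2 gives weights 1/3, 2/3 on B_1, B_2.
N = (1/3)·(2, 17/2) + (2/3)·(-17/2, 6) = (-5, 41/6).

(-5, 41/6)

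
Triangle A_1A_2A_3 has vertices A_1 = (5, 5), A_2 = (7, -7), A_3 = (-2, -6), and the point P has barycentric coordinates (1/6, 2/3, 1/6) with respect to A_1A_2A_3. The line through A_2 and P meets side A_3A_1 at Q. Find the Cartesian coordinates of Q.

(3/2, -1/2)

Line A_2P meets A_3A_1 where the A_2-coordinate vanishes; zeroing P's A_2-weight and renormalizing leaves A_3, A_1-weights 1/6 : 1/6 → (1/2, 1/2).
So Q = (1/2)·A_3 + (1/2)·A_1 = (3/2, -1/2).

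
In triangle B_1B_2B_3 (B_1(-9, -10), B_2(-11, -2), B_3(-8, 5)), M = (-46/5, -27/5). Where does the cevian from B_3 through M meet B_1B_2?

Barycentric coordinates of M with respect to B_1B_2B_3: (3/5, 1/5, 1/5).
On side B_1B_2 the B_3-coordinate is zero; dropping M's B_3-weight 1/5 and renormalizing the remaining 3/5 : 1/5 gives weights 3/4, 1/4 on B_1, B_2.
N = (3/4)·(-9, -10) + (1/4)·(-11, -2) = (-19/2, -8).

(-19/2, -8)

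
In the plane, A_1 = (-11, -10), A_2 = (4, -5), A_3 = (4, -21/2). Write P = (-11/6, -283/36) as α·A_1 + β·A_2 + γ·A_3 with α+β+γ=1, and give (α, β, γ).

(7/18, 4/9, 1/6)

Signed area of the reference triangle: [A_1A_2A_3] = ½·((-11)·(-5−(-21/2)) + 4·(-21/2−(-10)) + 4·(-10−(-5))) = ½·(-121/2 − 2 − 20) = -165/4.
[PA_2A_3] = ½·((-11/6)·(-5−(-21/2)) + 4·(-21/2−(-283/36)) + 4·(-283/36−(-5))) = ½·(-121/12 − 95/9 − 103/9) = -385/24, so the A_1-coordinate is (-385/24)/(-165/4) = 7/18.
[A_1PA_3] = ½·((-11)·(-283/36−(-21/2)) + (-11/6)·(-21/2−(-10)) + 4·(-10−(-283/36))) = ½·(-1045/36 + 11/12 − 77/9) = -55/3, so the A_2-coordinate is 4/9.
[A_1A_2P] = ½·((-11)·(-5−(-283/36)) + 4·(-283/36−(-10)) + (-11/6)·(-10−(-5))) = ½·(-1133/36 + 77/9 + 55/6) = -55/8, so the A_3-coordinate is 1/6.
Check: 7/18 + 4/9 + 1/6 = 1.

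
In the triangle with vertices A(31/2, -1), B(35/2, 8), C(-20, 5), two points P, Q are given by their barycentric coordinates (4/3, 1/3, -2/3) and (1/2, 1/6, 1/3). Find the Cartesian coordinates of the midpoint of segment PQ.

Barycentric coordinates of the midpoint are the average: (11/12, 1/4, -1/6).
Converting: (11/12)·A + (1/4)·B + (-1/6)·C = (263/12, 1/4).

(263/12, 1/4)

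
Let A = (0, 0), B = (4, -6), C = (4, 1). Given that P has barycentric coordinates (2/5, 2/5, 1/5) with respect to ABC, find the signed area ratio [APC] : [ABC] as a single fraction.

2/5

The signed ratio [APC]/[ABC] equals the barycentric coordinate of P at vertex B, which is 2/5.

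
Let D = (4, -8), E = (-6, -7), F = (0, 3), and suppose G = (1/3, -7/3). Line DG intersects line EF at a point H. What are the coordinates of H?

(-3/2, 1/2)

Barycentric coordinates of G with respect to DEF: (1/3, 1/6, 1/2).
On side EF the D-coordinate is zero; dropping G's D-weight 1/3 and renormalizing the remaining 1/6 : 1/2 gives weights 1/4, 3/4 on E, F.
H = (1/4)·(-6, -7) + (3/4)·(0, 3) = (-3/2, 1/2).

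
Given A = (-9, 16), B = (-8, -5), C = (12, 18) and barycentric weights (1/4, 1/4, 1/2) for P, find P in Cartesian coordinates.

P = (1/4)·A + (1/4)·B + (1/2)·C.
x-coordinate: (1/4)·(-9) + (1/4)·(-8) + (1/2)·12 = 7/4.
y-coordinate: (1/4)·16 + (1/4)·(-5) + (1/2)·18 = 47/4.

(7/4, 47/4)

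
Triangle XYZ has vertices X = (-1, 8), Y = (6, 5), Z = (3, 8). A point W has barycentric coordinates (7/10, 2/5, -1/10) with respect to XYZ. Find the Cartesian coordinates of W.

(7/5, 34/5)

W = (7/10)·X + (2/5)·Y + (-1/10)·Z.
x-coordinate: (7/10)·(-1) + (2/5)·6 + (-1/10)·3 = 7/5.
y-coordinate: (7/10)·8 + (2/5)·5 + (-1/10)·8 = 34/5.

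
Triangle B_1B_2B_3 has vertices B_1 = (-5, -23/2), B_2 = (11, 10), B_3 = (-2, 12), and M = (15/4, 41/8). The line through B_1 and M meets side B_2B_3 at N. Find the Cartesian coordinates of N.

Barycentric coordinates of M with respect to B_1B_2B_3: (1/4, 1/2, 1/4).
On side B_2B_3 the B_1-coordinate is zero; dropping M's B_1-weight 1/4 and renormalizing the remaining 1/2 : 1/4 gives weights 2/3, 1/3 on B_2, B_3.
N = (2/3)·(11, 10) + (1/3)·(-2, 12) = (20/3, 32/3).

(20/3, 32/3)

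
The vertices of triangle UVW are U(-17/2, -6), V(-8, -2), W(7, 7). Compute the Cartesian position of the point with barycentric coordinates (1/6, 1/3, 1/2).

(-7/12, 11/6)

P = (1/6)·U + (1/3)·V + (1/2)·W.
x-coordinate: (1/6)·(-17/2) + (1/3)·(-8) + (1/2)·7 = -7/12.
y-coordinate: (1/6)·(-6) + (1/3)·(-2) + (1/2)·7 = 11/6.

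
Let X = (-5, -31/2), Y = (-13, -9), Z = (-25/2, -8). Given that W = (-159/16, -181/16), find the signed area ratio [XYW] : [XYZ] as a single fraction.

1/8

[XYZ] = ½·((-5)·(-9−(-8)) + (-13)·(-8−(-31/2)) + (-25/2)·(-31/2−(-9))) = ½·(5 − 195/2 + 325/4) = -45/8.
[XYW] = ½·((-5)·(-9−(-181/16)) + (-13)·(-181/16−(-31/2)) + (-159/16)·(-31/2−(-9))) = ½·(-185/16 − 871/16 + 2067/32) = -45/64, so the ratio is (-45/64)/(-45/8) = 1/8.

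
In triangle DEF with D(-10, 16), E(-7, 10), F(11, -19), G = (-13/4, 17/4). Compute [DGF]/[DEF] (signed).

[DEF] = ½·((-10)·(10−(-19)) + (-7)·(-19−16) + 11·(16−10)) = ½·(-290 + 245 + 66) = 21/2.
[DGF] = ½·((-10)·(17/4−(-19)) + (-13/4)·(-19−16) + 11·(16−(17/4))) = ½·(-465/2 + 455/4 + 517/4) = 21/4, so the ratio is (21/4)/(21/2) = 1/2.

1/2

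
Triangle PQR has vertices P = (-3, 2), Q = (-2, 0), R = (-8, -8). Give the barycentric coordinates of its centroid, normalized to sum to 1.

(1/3, 1/3, 1/3)

The centroid is the average of the vertices, so each weight is 1/3.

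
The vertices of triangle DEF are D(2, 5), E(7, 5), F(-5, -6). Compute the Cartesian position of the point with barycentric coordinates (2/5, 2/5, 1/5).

G = (2/5)·D + (2/5)·E + (1/5)·F.
x-coordinate: (2/5)·2 + (2/5)·7 + (1/5)·(-5) = 13/5.
y-coordinate: (2/5)·5 + (2/5)·5 + (1/5)·(-6) = 14/5.

(13/5, 14/5)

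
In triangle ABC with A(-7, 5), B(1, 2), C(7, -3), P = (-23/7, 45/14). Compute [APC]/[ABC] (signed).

3/14

[ABC] = ½·((-7)·(2−(-3)) + 1·(-3−5) + 7·(5−2)) = ½·(-35 − 8 + 21) = -11.
[APC] = ½·((-7)·(45/14−(-3)) + (-23/7)·(-3−5) + 7·(5−(45/14))) = ½·(-87/2 + 184/7 + 25/2) = -33/14, so the ratio is (-33/14)/(-11) = 3/14.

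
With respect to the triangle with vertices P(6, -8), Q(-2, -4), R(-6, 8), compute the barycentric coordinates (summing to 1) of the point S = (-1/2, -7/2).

Signed area of the reference triangle: [PQR] = ½·(6·(-4−8) + (-2)·(8−(-8)) + (-6)·(-8−(-4))) = ½·(-72 − 32 + 24) = -40.
[SQR] = ½·((-1/2)·(-4−8) + (-2)·(8−(-7/2)) + (-6)·(-7/2−(-4))) = ½·(6 − 23 − 3) = -10, so the P-coordinate is (-10)/(-40) = 1/4.
[PSR] = ½·(6·(-7/2−8) + (-1/2)·(8−(-8)) + (-6)·(-8−(-7/2))) = ½·(-69 − 8 + 27) = -25, so the Q-coordinate is 5/8.
[PQS] = ½·(6·(-4−(-7/2)) + (-2)·(-7/2−(-8)) + (-1/2)·(-8−(-4))) = ½·(-3 − 9 + 2) = -5, so the R-coordinate is 1/8.
Check: 1/4 + 5/8 + 1/8 = 1.

(1/4, 5/8, 1/8)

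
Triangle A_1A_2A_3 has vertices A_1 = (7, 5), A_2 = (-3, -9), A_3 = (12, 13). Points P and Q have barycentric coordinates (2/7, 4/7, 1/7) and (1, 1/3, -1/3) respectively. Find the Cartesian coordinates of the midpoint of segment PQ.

Barycentric coordinates of the midpoint are the average: (9/14, 19/42, -2/21).
Converting: (9/14)·A_1 + (19/42)·A_2 + (-2/21)·A_3 = (2, -44/21).

(2, -44/21)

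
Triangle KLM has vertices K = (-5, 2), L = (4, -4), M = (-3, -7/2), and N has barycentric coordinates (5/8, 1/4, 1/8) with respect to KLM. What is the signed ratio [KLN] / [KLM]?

The signed ratio [KLN]/[KLM] equals the barycentric coordinate of N at vertex M, which is 1/8.

1/8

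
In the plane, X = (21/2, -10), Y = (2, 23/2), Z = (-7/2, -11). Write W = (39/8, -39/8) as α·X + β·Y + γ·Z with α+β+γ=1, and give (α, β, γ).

(1/2, 1/4, 1/4)

Signed area of the reference triangle: [XYZ] = ½·((21/2)·(23/2−(-11)) + 2·(-11−(-10)) + (-7/2)·(-10−(23/2))) = ½·(945/4 − 2 + 301/4) = 619/4.
[WYZ] = ½·((39/8)·(23/2−(-11)) + 2·(-11−(-39/8)) + (-7/2)·(-39/8−(23/2))) = ½·(1755/16 − 49/4 + 917/16) = 619/8, so the X-coordinate is (619/8)/(619/4) = 1/2.
[XWZ] = ½·((21/2)·(-39/8−(-11)) + (39/8)·(-11−(-10)) + (-7/2)·(-10−(-39/8))) = ½·(1029/16 − 39/8 + 287/16) = 619/16, so the Y-coordinate is 1/4.
[XYW] = ½·((21/2)·(23/2−(-39/8)) + 2·(-39/8−(-10)) + (39/8)·(-10−(23/2))) = ½·(2751/16 + 41/4 − 1677/16) = 619/16, so the Z-coordinate is 1/4.
Check: 1/2 + 1/4 + 1/4 = 1.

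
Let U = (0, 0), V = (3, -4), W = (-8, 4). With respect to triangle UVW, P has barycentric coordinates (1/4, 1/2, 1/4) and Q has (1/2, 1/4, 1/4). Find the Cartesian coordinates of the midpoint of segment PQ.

(-7/8, -1/2)

Barycentric coordinates of the midpoint are the average: (3/8, 3/8, 1/4).
Converting: (3/8)·U + (3/8)·V + (1/4)·W = (-7/8, -1/2).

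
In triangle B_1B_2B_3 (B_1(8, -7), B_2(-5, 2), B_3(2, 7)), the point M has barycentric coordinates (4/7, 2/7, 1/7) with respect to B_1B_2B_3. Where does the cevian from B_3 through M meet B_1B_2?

Line B_3M meets B_1B_2 where the B_3-coordinate vanishes; zeroing M's B_3-weight and renormalizing leaves B_1, B_2-weights 4/7 : 2/7 → (2/3, 1/3).
So N = (2/3)·B_1 + (1/3)·B_2 = (11/3, -4).

(11/3, -4)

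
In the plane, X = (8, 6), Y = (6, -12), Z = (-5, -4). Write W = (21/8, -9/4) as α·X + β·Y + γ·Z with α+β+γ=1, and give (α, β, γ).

Signed area of the reference triangle: [XYZ] = ½·(8·(-12−(-4)) + 6·(-4−6) + (-5)·(6−(-12))) = ½·(-64 − 60 − 90) = -107.
[WYZ] = ½·((21/8)·(-12−(-4)) + 6·(-4−(-9/4)) + (-5)·(-9/4−(-12))) = ½·(-21 − 21/2 − 195/4) = -321/8, so the X-coordinate is (-321/8)/(-107) = 3/8.
[XWZ] = ½·(8·(-9/4−(-4)) + (21/8)·(-4−6) + (-5)·(6−(-9/4))) = ½·(14 − 105/4 − 165/4) = -107/4, so the Y-coordinate is 1/4.
[XYW] = ½·(8·(-12−(-9/4)) + 6·(-9/4−6) + (21/8)·(6−(-12))) = ½·(-78 − 99/2 + 189/4) = -321/8, so the Z-coordinate is 3/8.

(3/8, 1/4, 3/8)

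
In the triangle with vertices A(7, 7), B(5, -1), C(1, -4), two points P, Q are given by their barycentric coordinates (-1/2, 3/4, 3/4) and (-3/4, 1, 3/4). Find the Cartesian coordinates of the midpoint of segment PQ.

Barycentric coordinates of the midpoint are the average: (-5/8, 7/8, 3/4).
Converting: (-5/8)·A + (7/8)·B + (3/4)·C = (3/4, -33/4).

(3/4, -33/4)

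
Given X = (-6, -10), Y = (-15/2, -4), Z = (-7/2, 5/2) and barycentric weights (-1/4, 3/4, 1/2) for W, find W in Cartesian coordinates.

(-47/8, 3/4)

W = (-1/4)·X + (3/4)·Y + (1/2)·Z.
x-coordinate: (-1/4)·(-6) + (3/4)·(-15/2) + (1/2)·(-7/2) = -47/8.
y-coordinate: (-1/4)·(-10) + (3/4)·(-4) + (1/2)·(5/2) = 3/4.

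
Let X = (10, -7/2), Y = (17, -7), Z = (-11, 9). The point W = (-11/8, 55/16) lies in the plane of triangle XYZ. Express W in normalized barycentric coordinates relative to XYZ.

(1/8, 1/4, 5/8)

Signed area of the reference triangle: [XYZ] = ½·(10·(-7−9) + 17·(9−(-7/2)) + (-11)·(-7/2−(-7))) = ½·(-160 + 425/2 − 77/2) = 7.
[WYZ] = ½·((-11/8)·(-7−9) + 17·(9−(55/16)) + (-11)·(55/16−(-7))) = ½·(22 + 1513/16 − 1837/16) = 7/8, so the X-coordinate is (7/8)/7 = 1/8.
[XWZ] = ½·(10·(55/16−9) + (-11/8)·(9−(-7/2)) + (-11)·(-7/2−(55/16))) = ½·(-445/8 − 275/16 + 1221/16) = 7/4, so the Y-coordinate is 1/4.
[XYW] = ½·(10·(-7−(55/16)) + 17·(55/16−(-7/2)) + (-11/8)·(-7/2−(-7))) = ½·(-835/8 + 1887/16 − 77/16) = 35/8, so the Z-coordinate is 5/8.
Check: 1/8 + 1/4 + 5/8 = 1.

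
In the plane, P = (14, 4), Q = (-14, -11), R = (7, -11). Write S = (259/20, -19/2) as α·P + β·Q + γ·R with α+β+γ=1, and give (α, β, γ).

Signed area of the reference triangle: [PQR] = ½·(14·(-11−(-11)) + (-14)·(-11−4) + 7·(4−(-11))) = ½·(0 + 210 + 105) = 315/2.
[SQR] = ½·((259/20)·(-11−(-11)) + (-14)·(-11−(-19/2)) + 7·(-19/2−(-11))) = ½·(0 + 21 + 21/2) = 63/4, so the P-coordinate is (63/4)/(315/2) = 1/10.
[PSR] = ½·(14·(-19/2−(-11)) + (259/20)·(-11−4) + 7·(4−(-19/2))) = ½·(21 − 777/4 + 189/2) = -315/8, so the Q-coordinate is -1/4.
[PQS] = ½·(14·(-11−(-19/2)) + (-14)·(-19/2−4) + (259/20)·(4−(-11))) = ½·(-21 + 189 + 777/4) = 1449/8, so the R-coordinate is 23/20.

(1/10, -1/4, 23/20)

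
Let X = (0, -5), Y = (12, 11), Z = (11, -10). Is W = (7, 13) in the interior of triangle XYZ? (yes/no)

Barycentric coordinates of W: (107/236, 233/236, -26/59).
The three coordinates are positive, positive, negative; a point is interior exactly when all three are positive.

no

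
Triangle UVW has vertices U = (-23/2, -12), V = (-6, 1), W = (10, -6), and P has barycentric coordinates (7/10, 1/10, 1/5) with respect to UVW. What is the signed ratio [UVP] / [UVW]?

The signed ratio [UVP]/[UVW] equals the barycentric coordinate of P at vertex W, which is 1/5.

1/5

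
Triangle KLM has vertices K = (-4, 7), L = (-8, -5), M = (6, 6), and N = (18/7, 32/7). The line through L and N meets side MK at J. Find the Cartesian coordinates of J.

(13/3, 37/6)

Barycentric coordinates of N with respect to KLM: (1/7, 1/7, 5/7).
On side MK the L-coordinate is zero; dropping N's L-weight 1/7 and renormalizing the remaining 5/7 : 1/7 gives weights 5/6, 1/6 on M, K.
J = (5/6)·(6, 6) + (1/6)·(-4, 7) = (13/3, 37/6).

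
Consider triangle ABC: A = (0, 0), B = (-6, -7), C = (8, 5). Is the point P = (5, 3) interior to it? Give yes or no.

Barycentric coordinates of P: (4/13, 1/26, 17/26).
The three coordinates are positive, positive, positive; a point is interior exactly when all three are positive.

yes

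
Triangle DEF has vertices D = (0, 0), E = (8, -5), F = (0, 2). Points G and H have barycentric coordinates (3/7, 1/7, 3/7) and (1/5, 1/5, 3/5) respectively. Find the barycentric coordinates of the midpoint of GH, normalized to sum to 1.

Since both coordinate triples sum to 1, the midpoint's barycentrics are the componentwise average.
(3/7+1/5)/2 = 11/35; similarly 6/35 and 18/35.

(11/35, 6/35, 18/35)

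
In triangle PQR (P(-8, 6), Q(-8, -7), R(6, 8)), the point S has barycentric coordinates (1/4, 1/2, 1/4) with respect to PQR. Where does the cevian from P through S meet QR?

Line PS meets QR where the P-coordinate vanishes; zeroing S's P-weight and renormalizing leaves Q, R-weights 1/2 : 1/4 → (2/3, 1/3).
So T = (2/3)·Q + (1/3)·R = (-10/3, -2).

(-10/3, -2)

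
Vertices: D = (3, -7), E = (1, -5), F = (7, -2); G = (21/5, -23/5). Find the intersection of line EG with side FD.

(5, -9/2)

Barycentric coordinates of G with respect to DEF: (2/5, 1/5, 2/5).
On side FD the E-coordinate is zero; dropping G's E-weight 1/5 and renormalizing the remaining 2/5 : 2/5 gives weights 1/2, 1/2 on F, D.
H = (1/2)·(7, -2) + (1/2)·(3, -7) = (5, -9/2).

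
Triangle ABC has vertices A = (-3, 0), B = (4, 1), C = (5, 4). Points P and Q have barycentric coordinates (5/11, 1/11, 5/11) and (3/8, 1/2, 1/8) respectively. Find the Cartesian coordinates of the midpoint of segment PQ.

(61/44, 16/11)

Barycentric coordinates of the midpoint are the average: (73/176, 13/44, 51/176).
Converting: (73/176)·A + (13/44)·B + (51/176)·C = (61/44, 16/11).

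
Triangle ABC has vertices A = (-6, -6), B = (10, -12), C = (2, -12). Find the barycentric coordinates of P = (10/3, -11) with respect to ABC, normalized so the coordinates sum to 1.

(1/6, 1/3, 1/2)

Signed area of the reference triangle: [ABC] = ½·((-6)·(-12−(-12)) + 10·(-12−(-6)) + 2·(-6−(-12))) = ½·(0 − 60 + 12) = -24.
[PBC] = ½·((10/3)·(-12−(-12)) + 10·(-12−(-11)) + 2·(-11−(-12))) = ½·(0 − 10 + 2) = -4, so the A-coordinate is (-4)/(-24) = 1/6.
[APC] = ½·((-6)·(-11−(-12)) + (10/3)·(-12−(-6)) + 2·(-6−(-11))) = ½·(-6 − 20 + 10) = -8, so the B-coordinate is 1/3.
[ABP] = ½·((-6)·(-12−(-11)) + 10·(-11−(-6)) + (10/3)·(-6−(-12))) = ½·(6 − 50 + 20) = -12, so the C-coordinate is 1/2.
Check: 1/6 + 1/3 + 1/2 = 1.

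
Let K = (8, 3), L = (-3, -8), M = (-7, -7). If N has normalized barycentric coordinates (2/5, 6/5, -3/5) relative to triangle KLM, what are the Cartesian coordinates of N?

(19/5, -21/5)

N = (2/5)·K + (6/5)·L + (-3/5)·M.
x-coordinate: (2/5)·8 + (6/5)·(-3) + (-3/5)·(-7) = 19/5.
y-coordinate: (2/5)·3 + (6/5)·(-8) + (-3/5)·(-7) = -21/5.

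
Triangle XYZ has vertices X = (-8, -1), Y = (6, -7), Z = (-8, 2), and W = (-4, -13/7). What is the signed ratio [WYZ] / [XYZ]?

[XYZ] = ½·((-8)·(-7−2) + 6·(2−(-1)) + (-8)·(-1−(-7))) = ½·(72 + 18 − 48) = 21.
[WYZ] = ½·((-4)·(-7−2) + 6·(2−(-13/7)) + (-8)·(-13/7−(-7))) = ½·(36 + 162/7 − 288/7) = 9, so the ratio is 9/21 = 3/7.

3/7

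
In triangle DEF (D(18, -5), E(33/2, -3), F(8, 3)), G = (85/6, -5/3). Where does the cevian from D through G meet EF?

(49/4, 0)

Barycentric coordinates of G with respect to DEF: (1/3, 1/3, 1/3).
On side EF the D-coordinate is zero; dropping G's D-weight 1/3 and renormalizing the remaining 1/3 : 1/3 gives weights 1/2, 1/2 on E, F.
H = (1/2)·(33/2, -3) + (1/2)·(8, 3) = (49/4, 0).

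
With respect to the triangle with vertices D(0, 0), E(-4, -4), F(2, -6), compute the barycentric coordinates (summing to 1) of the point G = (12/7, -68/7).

(-5/7, 2/7, 10/7)

Signed area of the reference triangle: [DEF] = ½·(0·(-4−(-6)) + (-4)·(-6−0) + 2·(0−(-4))) = ½·(0 + 24 + 8) = 16.
[GEF] = ½·((12/7)·(-4−(-6)) + (-4)·(-6−(-68/7)) + 2·(-68/7−(-4))) = ½·(24/7 − 104/7 − 80/7) = -80/7, so the D-coordinate is (-80/7)/16 = -5/7.
[DGF] = ½·(0·(-68/7−(-6)) + (12/7)·(-6−0) + 2·(0−(-68/7))) = ½·(0 − 72/7 + 136/7) = 32/7, so the E-coordinate is 2/7.
[DEG] = ½·(0·(-4−(-68/7)) + (-4)·(-68/7−0) + (12/7)·(0−(-4))) = ½·(0 + 272/7 + 48/7) = 160/7, so the F-coordinate is 10/7.
Check: -5/7 + 2/7 + 10/7 = 1.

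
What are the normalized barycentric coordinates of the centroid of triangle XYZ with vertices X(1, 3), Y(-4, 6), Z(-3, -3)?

The centroid is the average of the vertices, so each weight is 1/3.

(1/3, 1/3, 1/3)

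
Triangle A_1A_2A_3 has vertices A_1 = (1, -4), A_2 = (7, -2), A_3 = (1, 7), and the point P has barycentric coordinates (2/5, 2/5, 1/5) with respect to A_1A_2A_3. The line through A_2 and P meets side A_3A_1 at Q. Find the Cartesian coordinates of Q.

Line A_2P meets A_3A_1 where the A_2-coordinate vanishes; zeroing P's A_2-weight and renormalizing leaves A_3, A_1-weights 1/5 : 2/5 → (1/3, 2/3).
So Q = (1/3)·A_3 + (2/3)·A_1 = (1, -1/3).

(1, -1/3)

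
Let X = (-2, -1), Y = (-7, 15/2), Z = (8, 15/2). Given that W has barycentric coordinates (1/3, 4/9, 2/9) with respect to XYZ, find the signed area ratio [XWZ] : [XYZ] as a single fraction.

The signed ratio [XWZ]/[XYZ] equals the barycentric coordinate of W at vertex Y, which is 4/9.

4/9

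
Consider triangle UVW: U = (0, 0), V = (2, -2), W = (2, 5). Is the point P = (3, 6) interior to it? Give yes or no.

no

Barycentric coordinates of P: (-1/2, 3/14, 9/7).
The three coordinates are negative, positive, positive; a point is interior exactly when all three are positive.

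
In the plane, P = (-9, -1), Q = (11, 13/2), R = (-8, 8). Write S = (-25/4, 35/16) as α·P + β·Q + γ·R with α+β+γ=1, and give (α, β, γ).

(5/8, 1/8, 1/4)

Signed area of the reference triangle: [PQR] = ½·((-9)·(13/2−8) + 11·(8−(-1)) + (-8)·(-1−(13/2))) = ½·(27/2 + 99 + 60) = 345/4.
[SQR] = ½·((-25/4)·(13/2−8) + 11·(8−(35/16)) + (-8)·(35/16−(13/2))) = ½·(75/8 + 1023/16 + 69/2) = 1725/32, so the P-coordinate is (1725/32)/(345/4) = 5/8.
[PSR] = ½·((-9)·(35/16−8) + (-25/4)·(8−(-1)) + (-8)·(-1−(35/16))) = ½·(837/16 − 225/4 + 51/2) = 345/32, so the Q-coordinate is 1/8.
[PQS] = ½·((-9)·(13/2−(35/16)) + 11·(35/16−(-1)) + (-25/4)·(-1−(13/2))) = ½·(-621/16 + 561/16 + 375/8) = 345/16, so the R-coordinate is 1/4.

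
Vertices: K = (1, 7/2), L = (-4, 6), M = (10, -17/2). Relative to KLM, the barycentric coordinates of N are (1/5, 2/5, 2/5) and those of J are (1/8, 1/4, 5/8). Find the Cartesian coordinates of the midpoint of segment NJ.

(319/80, -147/80)

Barycentric coordinates of the midpoint are the average: (13/80, 13/40, 41/80).
Converting: (13/80)·K + (13/40)·L + (41/80)·M = (319/80, -147/80).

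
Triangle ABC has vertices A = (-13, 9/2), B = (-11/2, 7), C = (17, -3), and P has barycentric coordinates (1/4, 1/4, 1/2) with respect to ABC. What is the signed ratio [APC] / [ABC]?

1/4

The signed ratio [APC]/[ABC] equals the barycentric coordinate of P at vertex B, which is 1/4.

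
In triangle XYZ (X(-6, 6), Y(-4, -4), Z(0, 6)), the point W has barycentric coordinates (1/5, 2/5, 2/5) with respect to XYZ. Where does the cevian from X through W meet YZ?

(-2, 1)

Line XW meets YZ where the X-coordinate vanishes; zeroing W's X-weight and renormalizing leaves Y, Z-weights 2/5 : 2/5 → (1/2, 1/2).
So V = (1/2)·Y + (1/2)·Z = (-2, 1).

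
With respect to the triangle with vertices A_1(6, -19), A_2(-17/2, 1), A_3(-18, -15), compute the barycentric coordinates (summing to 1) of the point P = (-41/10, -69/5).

(1/2, 1/5, 3/10)

Signed area of the reference triangle: [A_1A_2A_3] = ½·(6·(1−(-15)) + (-17/2)·(-15−(-19)) + (-18)·(-19−1)) = ½·(96 − 34 + 360) = 211.
[PA_2A_3] = ½·((-41/10)·(1−(-15)) + (-17/2)·(-15−(-69/5)) + (-18)·(-69/5−1)) = ½·(-328/5 + 51/5 + 1332/5) = 211/2, so the A_1-coordinate is (211/2)/211 = 1/2.
[A_1PA_3] = ½·(6·(-69/5−(-15)) + (-41/10)·(-15−(-19)) + (-18)·(-19−(-69/5))) = ½·(36/5 − 82/5 + 468/5) = 211/5, so the A_2-coordinate is 1/5.
[A_1A_2P] = ½·(6·(1−(-69/5)) + (-17/2)·(-69/5−(-19)) + (-41/10)·(-19−1)) = ½·(444/5 − 221/5 + 82) = 633/10, so the A_3-coordinate is 3/10.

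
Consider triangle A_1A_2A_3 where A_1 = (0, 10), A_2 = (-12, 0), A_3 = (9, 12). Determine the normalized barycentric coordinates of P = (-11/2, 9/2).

(1/4, 7/12, 1/6)

Signed area of the reference triangle: [A_1A_2A_3] = ½·(0·(0−12) + (-12)·(12−10) + 9·(10−0)) = ½·(0 − 24 + 90) = 33.
[PA_2A_3] = ½·((-11/2)·(0−12) + (-12)·(12−(9/2)) + 9·(9/2−0)) = ½·(66 − 90 + 81/2) = 33/4, so the A_1-coordinate is (33/4)/33 = 1/4.
[A_1PA_3] = ½·(0·(9/2−12) + (-11/2)·(12−10) + 9·(10−(9/2))) = ½·(0 − 11 + 99/2) = 77/4, so the A_2-coordinate is 7/12.
[A_1A_2P] = ½·(0·(0−(9/2)) + (-12)·(9/2−10) + (-11/2)·(10−0)) = ½·(0 + 66 − 55) = 11/2, so the A_3-coordinate is 1/6.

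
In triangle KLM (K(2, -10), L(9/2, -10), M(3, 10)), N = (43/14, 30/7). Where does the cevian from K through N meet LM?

Barycentric coordinates of N with respect to KLM: (1/7, 1/7, 5/7).
On side LM the K-coordinate is zero; dropping N's K-weight 1/7 and renormalizing the remaining 1/7 : 5/7 gives weights 1/6, 5/6 on L, M.
J = (1/6)·(9/2, -10) + (5/6)·(3, 10) = (13/4, 20/3).

(13/4, 20/3)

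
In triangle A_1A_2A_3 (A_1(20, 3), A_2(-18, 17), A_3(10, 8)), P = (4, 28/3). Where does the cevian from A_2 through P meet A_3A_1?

(15, 11/2)

Barycentric coordinates of P with respect to A_1A_2A_3: (1/3, 1/3, 1/3).
On side A_3A_1 the A_2-coordinate is zero; dropping P's A_2-weight 1/3 and renormalizing the remaining 1/3 : 1/3 gives weights 1/2, 1/2 on A_3, A_1.
Q = (1/2)·(10, 8) + (1/2)·(20, 3) = (15, 11/2).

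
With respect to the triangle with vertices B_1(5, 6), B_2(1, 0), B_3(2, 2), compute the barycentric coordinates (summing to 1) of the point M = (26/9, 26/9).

Signed area of the reference triangle: [B_1B_2B_3] = ½·(5·(0−2) + 1·(2−6) + 2·(6−0)) = ½·(-10 − 4 + 12) = -1.
[MB_2B_3] = ½·((26/9)·(0−2) + 1·(2−(26/9)) + 2·(26/9−0)) = ½·(-52/9 − 8/9 + 52/9) = -4/9, so the B_1-coordinate is (-4/9)/(-1) = 4/9.
[B_1MB_3] = ½·(5·(26/9−2) + (26/9)·(2−6) + 2·(6−(26/9))) = ½·(40/9 − 104/9 + 56/9) = -4/9, so the B_2-coordinate is 4/9.
[B_1B_2M] = ½·(5·(0−(26/9)) + 1·(26/9−6) + (26/9)·(6−0)) = ½·(-130/9 − 28/9 + 52/3) = -1/9, so the B_3-coordinate is 1/9.
Check: 4/9 + 4/9 + 1/9 = 1.

(4/9, 4/9, 1/9)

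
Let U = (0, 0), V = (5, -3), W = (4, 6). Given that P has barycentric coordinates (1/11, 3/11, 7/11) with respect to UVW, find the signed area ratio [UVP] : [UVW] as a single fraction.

7/11

The signed ratio [UVP]/[UVW] equals the barycentric coordinate of P at vertex W, which is 7/11.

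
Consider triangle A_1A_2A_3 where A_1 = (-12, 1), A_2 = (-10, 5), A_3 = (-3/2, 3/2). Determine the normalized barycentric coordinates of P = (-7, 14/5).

(1/5, 2/5, 2/5)

Signed area of the reference triangle: [A_1A_2A_3] = ½·((-12)·(5−(3/2)) + (-10)·(3/2−1) + (-3/2)·(1−5)) = ½·(-42 − 5 + 6) = -41/2.
[PA_2A_3] = ½·((-7)·(5−(3/2)) + (-10)·(3/2−(14/5)) + (-3/2)·(14/5−5)) = ½·(-49/2 + 13 + 33/10) = -41/10, so the A_1-coordinate is (-41/10)/(-41/2) = 1/5.
[A_1PA_3] = ½·((-12)·(14/5−(3/2)) + (-7)·(3/2−1) + (-3/2)·(1−(14/5))) = ½·(-78/5 − 7/2 + 27/10) = -41/5, so the A_2-coordinate is 2/5.
[A_1A_2P] = ½·((-12)·(5−(14/5)) + (-10)·(14/5−1) + (-7)·(1−5)) = ½·(-132/5 − 18 + 28) = -41/5, so the A_3-coordinate is 2/5.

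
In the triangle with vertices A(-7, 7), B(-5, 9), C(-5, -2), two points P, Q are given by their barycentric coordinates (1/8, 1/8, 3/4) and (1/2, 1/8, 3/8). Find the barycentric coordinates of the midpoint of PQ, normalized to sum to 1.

Since both coordinate triples sum to 1, the midpoint's barycentrics are the componentwise average.
(1/8+1/2)/2 = 5/16; similarly 1/8 and 9/16.

(5/16, 1/8, 9/16)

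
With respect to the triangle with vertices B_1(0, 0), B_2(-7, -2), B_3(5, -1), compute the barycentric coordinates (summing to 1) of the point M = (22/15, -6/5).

Signed area of the reference triangle: [B_1B_2B_3] = ½·(0·(-2−(-1)) + (-7)·(-1−0) + 5·(0−(-2))) = ½·(0 + 7 + 10) = 17/2.
[MB_2B_3] = ½·((22/15)·(-2−(-1)) + (-7)·(-1−(-6/5)) + 5·(-6/5−(-2))) = ½·(-22/15 − 7/5 + 4) = 17/30, so the B_1-coordinate is (17/30)/(17/2) = 1/15.
[B_1MB_3] = ½·(0·(-6/5−(-1)) + (22/15)·(-1−0) + 5·(0−(-6/5))) = ½·(0 − 22/15 + 6) = 34/15, so the B_2-coordinate is 4/15.
[B_1B_2M] = ½·(0·(-2−(-6/5)) + (-7)·(-6/5−0) + (22/15)·(0−(-2))) = ½·(0 + 42/5 + 44/15) = 17/3, so the B_3-coordinate is 2/3.

(1/15, 4/15, 2/3)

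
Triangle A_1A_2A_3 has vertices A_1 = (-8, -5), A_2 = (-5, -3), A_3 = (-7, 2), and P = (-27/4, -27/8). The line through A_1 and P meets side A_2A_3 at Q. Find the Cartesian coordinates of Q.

(-11/2, -7/4)

Barycentric coordinates of P with respect to A_1A_2A_3: (1/2, 3/8, 1/8).
On side A_2A_3 the A_1-coordinate is zero; dropping P's A_1-weight 1/2 and renormalizing the remaining 3/8 : 1/8 gives weights 3/4, 1/4 on A_2, A_3.
Q = (3/4)·(-5, -3) + (1/4)·(-7, 2) = (-11/2, -7/4).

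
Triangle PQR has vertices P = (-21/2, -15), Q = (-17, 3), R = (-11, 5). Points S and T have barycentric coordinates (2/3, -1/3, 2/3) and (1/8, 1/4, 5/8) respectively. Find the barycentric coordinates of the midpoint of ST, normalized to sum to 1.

(19/48, -1/24, 31/48)

Since both coordinate triples sum to 1, the midpoint's barycentrics are the componentwise average.
(2/3+1/8)/2 = 19/48; similarly -1/24 and 31/48.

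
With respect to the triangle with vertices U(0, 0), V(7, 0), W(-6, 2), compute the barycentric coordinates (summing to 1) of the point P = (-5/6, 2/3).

Signed area of the reference triangle: [UVW] = ½·(0·(0−2) + 7·(2−0) + (-6)·(0−0)) = ½·(0 + 14 + 0) = 7.
[PVW] = ½·((-5/6)·(0−2) + 7·(2−(2/3)) + (-6)·(2/3−0)) = ½·(5/3 + 28/3 − 4) = 7/2, so the U-coordinate is (7/2)/7 = 1/2.
[UPW] = ½·(0·(2/3−2) + (-5/6)·(2−0) + (-6)·(0−(2/3))) = ½·(0 − 5/3 + 4) = 7/6, so the V-coordinate is 1/6.
[UVP] = ½·(0·(0−(2/3)) + 7·(2/3−0) + (-5/6)·(0−0)) = ½·(0 + 14/3 + 0) = 7/3, so the W-coordinate is 1/3.
Check: 1/2 + 1/6 + 1/3 = 1.

(1/2, 1/6, 1/3)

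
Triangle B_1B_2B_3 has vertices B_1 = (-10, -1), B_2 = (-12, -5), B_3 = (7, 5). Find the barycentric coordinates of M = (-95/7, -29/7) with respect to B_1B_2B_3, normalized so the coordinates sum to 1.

Signed area of the reference triangle: [B_1B_2B_3] = ½·((-10)·(-5−5) + (-12)·(5−(-1)) + 7·(-1−(-5))) = ½·(100 − 72 + 28) = 28.
[MB_2B_3] = ½·((-95/7)·(-5−5) + (-12)·(5−(-29/7)) + 7·(-29/7−(-5))) = ½·(950/7 − 768/7 + 6) = 16, so the B_1-coordinate is 16/28 = 4/7.
[B_1MB_3] = ½·((-10)·(-29/7−5) + (-95/7)·(5−(-1)) + 7·(-1−(-29/7))) = ½·(640/7 − 570/7 + 22) = 16, so the B_2-coordinate is 4/7.
[B_1B_2M] = ½·((-10)·(-5−(-29/7)) + (-12)·(-29/7−(-1)) + (-95/7)·(-1−(-5))) = ½·(60/7 + 264/7 − 380/7) = -4, so the B_3-coordinate is -1/7.

(4/7, 4/7, -1/7)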